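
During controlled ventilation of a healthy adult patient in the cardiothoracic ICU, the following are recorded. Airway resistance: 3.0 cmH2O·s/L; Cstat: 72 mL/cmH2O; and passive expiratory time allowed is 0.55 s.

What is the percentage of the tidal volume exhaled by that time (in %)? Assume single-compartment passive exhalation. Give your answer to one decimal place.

τ = R × C = 3.0 × 72 mL/cmH2O = 3.0 × 0.072 L/cmH2O = 0.216 s.
Passive exhalation: V(t)/V₀ = e^(−t/τ) = e^(−0.55/0.216) = 0.07837.
Fraction exhaled = 1 − 0.07837 = 0.9216 → 92.16%.

92.2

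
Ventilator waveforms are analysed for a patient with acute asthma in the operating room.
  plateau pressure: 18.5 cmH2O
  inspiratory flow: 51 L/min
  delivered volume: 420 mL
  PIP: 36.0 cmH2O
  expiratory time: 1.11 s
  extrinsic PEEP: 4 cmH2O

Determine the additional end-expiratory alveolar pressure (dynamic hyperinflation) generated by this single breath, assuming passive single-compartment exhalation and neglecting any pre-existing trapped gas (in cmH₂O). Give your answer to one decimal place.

Flow: 51 L/min ÷ 60 = 0.85 L/s.
R = (PIP − Pplat)/V̇ = (36.0 − 18.5) / 0.85 = 17.5/0.85 = 20.588 cmH2O·s/L.
C = Vt/(Pplat − PEEP) = 420.0 / (18.5 − 4) = 420.0/14.5 = 28.966 mL/cmH2O.
τ = R × C = 20.588 × 0.02897 L/cmH2O = 0.5964 s.
Fraction remaining = e^(−Te/τ) = e^(−1.11/0.5964) = 0.1555; trapped volume = 420.0 × 0.1555 = 65.31 mL.
Additional alveolar pressure from trapping ≈ V_trapped / C = 65.31 / 28.966 = 2.255 cmH2O.

2.3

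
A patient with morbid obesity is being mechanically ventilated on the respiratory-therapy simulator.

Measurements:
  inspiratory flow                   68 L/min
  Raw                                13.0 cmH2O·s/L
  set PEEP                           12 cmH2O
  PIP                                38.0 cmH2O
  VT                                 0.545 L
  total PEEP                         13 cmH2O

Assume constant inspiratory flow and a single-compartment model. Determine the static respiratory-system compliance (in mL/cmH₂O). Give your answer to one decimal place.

Flow: 68 L/min ÷ 60 = 1.1333 L/s.
Total PEEP = 13 cmH2O (set 12 + intrinsic 1); this is the baseline alveolar pressure.
Equation of motion (constant flow): PIP = Vt/C + R·V̇ + PEEP.
Vt/C = PIP − R·V̇ − PEEP = 38.0 − 13.0×1.1333 − 13 = 38.0 − 14.733 − 13 = 10.267 cmH2O.
C = Vt / 10.267 = 545 / 10.267 = 53.083 mL/cmH2O.

53.1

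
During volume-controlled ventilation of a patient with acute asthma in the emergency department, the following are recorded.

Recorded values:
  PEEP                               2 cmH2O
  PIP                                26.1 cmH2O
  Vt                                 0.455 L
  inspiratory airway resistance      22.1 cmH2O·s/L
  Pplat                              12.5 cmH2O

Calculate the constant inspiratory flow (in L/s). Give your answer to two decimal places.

flow = (PIP − Pplat) / Raw = 13.6 / 22.1 = 0.6154 L/s.

0.62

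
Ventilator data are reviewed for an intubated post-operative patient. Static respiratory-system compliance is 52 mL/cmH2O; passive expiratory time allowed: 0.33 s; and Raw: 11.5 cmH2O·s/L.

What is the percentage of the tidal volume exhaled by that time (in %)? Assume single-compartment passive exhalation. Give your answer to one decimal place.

τ = R × C = 11.5 × 52 mL/cmH2O = 11.5 × 0.052 L/cmH2O = 0.598 s.
Passive exhalation: V(t)/V₀ = e^(−t/τ) = e^(−0.33/0.598) = 0.5759.
Fraction exhaled = 1 − 0.5759 = 0.4241 → 42.41%.

42.4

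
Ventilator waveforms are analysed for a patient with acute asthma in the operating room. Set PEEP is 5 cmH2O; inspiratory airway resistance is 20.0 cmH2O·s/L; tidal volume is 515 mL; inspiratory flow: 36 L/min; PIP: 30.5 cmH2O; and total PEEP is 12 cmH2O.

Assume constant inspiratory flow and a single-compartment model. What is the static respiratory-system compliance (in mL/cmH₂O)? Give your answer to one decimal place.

79.2

Flow: 36 L/min ÷ 60 = 0.6 L/s.
Total PEEP = 12 cmH2O (set 5 + intrinsic 7); this is the baseline alveolar pressure.
Equation of motion (constant flow): PIP = Vt/C + R·V̇ + PEEP.
Vt/C = PIP − R·V̇ − PEEP = 30.5 − 20.0×0.6 − 12 = 30.5 − 12.0 − 12 = 6.5 cmH2O.
C = Vt / 6.5 = 515 / 6.5 = 79.231 mL/cmH2O.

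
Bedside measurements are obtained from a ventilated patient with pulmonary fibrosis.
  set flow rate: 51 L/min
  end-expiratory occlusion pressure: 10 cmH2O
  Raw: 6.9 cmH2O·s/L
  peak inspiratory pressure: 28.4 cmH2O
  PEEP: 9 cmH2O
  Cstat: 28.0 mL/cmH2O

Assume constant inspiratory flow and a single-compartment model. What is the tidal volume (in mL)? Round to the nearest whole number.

Flow: 51 L/min ÷ 60 = 0.85 L/s.
Total PEEP = 10 cmH2O (set 9 + intrinsic 1); this is the baseline alveolar pressure.
Equation of motion (constant flow): PIP = Vt/C + R·V̇ + PEEP.
Vt/C = PIP − R·V̇ − PEEP = 28.4 − 5.865 − 10 = 12.535 cmH2O.
Vt = C × 12.535 = 28.0 × 12.535 = 350.98 mL.

351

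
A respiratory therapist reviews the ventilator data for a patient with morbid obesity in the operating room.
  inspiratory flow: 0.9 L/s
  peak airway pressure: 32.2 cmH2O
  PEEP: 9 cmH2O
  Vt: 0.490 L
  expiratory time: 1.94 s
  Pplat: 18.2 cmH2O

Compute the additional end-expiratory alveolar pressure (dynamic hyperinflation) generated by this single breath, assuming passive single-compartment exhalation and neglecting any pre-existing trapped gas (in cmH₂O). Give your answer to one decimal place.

0.9

R = (PIP − Pplat)/V̇ = (32.2 − 18.2) / 0.9 = 14.0/0.9 = 15.556 cmH2O·s/L.
C = Vt/(Pplat − PEEP) = 490.0 / (18.2 − 9) = 490.0/9.2 = 53.261 mL/cmH2O.
τ = R × C = 15.556 × 0.05326 L/cmH2O = 0.8285 s.
Fraction remaining = e^(−Te/τ) = e^(−1.94/0.8285) = 0.09618; trapped volume = 490.0 × 0.09618 = 47.128 mL.
Additional alveolar pressure from trapping ≈ V_trapped / C = 47.128 / 53.261 = 0.8849 cmH2O.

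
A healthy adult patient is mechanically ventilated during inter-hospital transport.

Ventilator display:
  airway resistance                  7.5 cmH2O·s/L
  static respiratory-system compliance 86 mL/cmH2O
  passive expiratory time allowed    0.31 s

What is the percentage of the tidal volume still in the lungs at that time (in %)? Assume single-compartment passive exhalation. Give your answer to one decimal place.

61.8

τ = R × C = 7.5 × 86 mL/cmH2O = 7.5 × 0.086 L/cmH2O = 0.645 s.
Passive exhalation: V(t)/V₀ = e^(−t/τ) = e^(−0.31/0.645) = 0.6184.
Fraction remaining = 0.6184 → 61.84%.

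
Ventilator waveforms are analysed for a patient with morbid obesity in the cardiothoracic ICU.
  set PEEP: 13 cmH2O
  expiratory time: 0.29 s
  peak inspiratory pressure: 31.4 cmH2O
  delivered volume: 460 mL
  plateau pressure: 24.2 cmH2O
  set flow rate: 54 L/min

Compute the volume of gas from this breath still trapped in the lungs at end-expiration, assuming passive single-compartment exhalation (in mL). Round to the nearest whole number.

190

Flow: 54 L/min ÷ 60 = 0.9 L/s.
R = (PIP − Pplat)/V̇ = (31.4 − 24.2) / 0.9 = 7.2/0.9 = 8.0 cmH2O·s/L.
C = Vt/(Pplat − PEEP) = 460.0 / (24.2 − 13) = 460.0/11.2 = 41.071 mL/cmH2O.
τ = R × C = 8.0 × 0.04107 L/cmH2O = 0.3286 s.
Fraction remaining = e^(−Te/τ) = e^(−0.29/0.3286) = 0.4137.
Trapped volume = 460.0 × 0.4137 = 190.3 mL.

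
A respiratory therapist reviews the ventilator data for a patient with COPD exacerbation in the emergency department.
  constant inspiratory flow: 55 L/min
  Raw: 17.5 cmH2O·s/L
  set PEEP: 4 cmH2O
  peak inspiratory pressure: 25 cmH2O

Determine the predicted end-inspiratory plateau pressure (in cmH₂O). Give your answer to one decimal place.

9.0

Flow: 55 L/min ÷ 60 = 0.9167 L/s.
Pplat = PIP − Raw × flow = 25 − 17.5 × 0.9167 = 25 − 16.042 = 8.958 cmH2O.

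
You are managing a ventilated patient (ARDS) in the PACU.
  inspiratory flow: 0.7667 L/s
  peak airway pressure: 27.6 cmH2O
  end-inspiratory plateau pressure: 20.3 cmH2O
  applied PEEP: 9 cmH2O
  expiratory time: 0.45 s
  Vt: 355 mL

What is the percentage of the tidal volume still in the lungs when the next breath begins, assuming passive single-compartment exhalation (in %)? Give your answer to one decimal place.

R = (PIP − Pplat)/V̇ = (27.6 − 20.3) / 0.7667 = 7.3/0.7667 = 9.521 cmH2O·s/L.
C = Vt/(Pplat − PEEP) = 355.0 / (20.3 − 9) = 355.0/11.3 = 31.416 mL/cmH2O.
τ = R × C = 9.521 × 0.03142 L/cmH2O = 0.2991 s.
Fraction remaining at end-expiration = e^(−Te/τ) = e^(−0.45/0.2991) = 0.2221 → 22.21%.

22.2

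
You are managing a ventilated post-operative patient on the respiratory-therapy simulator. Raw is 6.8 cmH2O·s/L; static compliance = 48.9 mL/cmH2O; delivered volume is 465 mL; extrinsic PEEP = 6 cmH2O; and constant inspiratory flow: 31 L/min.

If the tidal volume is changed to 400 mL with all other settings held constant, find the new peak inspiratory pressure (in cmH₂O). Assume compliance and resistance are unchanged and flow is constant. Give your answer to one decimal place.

Flow: 31 L/min ÷ 60 = 0.5167 L/s.
PIP = Vt/C + R·V̇ + PEEP (constant-flow equation of motion).
Only the elastic term changes: ΔPIP = ΔVt / C = (400 − 465) / 48.9 = -1.329 cmH2O.
Original PIP = 465/48.9 + 6.8×0.5167 + 6 = 19.023 cmH2O; new PIP = 19.023 + (-1.329) = 17.694 cmH2O.

17.7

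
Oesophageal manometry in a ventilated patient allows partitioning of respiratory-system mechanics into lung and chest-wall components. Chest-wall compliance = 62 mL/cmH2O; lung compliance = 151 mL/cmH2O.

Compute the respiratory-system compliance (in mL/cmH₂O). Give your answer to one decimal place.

Lung and chest wall are elastances in series: 1/Crs = 1/CL + 1/Ccw.
1/Crs = 1/151 + 1/62 = 0.02275.
Crs = 43.956 mL/cmH2O.

44.0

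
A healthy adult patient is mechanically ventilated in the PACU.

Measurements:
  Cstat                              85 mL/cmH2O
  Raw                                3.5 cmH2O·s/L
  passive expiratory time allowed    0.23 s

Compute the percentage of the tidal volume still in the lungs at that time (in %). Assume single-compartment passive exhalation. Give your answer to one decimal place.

τ = R × C = 3.5 × 85 mL/cmH2O = 3.5 × 0.085 L/cmH2O = 0.2975 s.
Passive exhalation: V(t)/V₀ = e^(−t/τ) = e^(−0.23/0.2975) = 0.4616.
Fraction remaining = 0.4616 → 46.16%.

46.2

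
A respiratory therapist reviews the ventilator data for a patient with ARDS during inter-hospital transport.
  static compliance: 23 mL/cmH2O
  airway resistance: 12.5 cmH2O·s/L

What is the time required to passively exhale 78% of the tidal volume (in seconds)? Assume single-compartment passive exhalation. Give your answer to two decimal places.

0.44

τ = R × C = 12.5 × 23 mL/cmH2O = 12.5 × 0.023 L/cmH2O = 0.2875 s.
Exhaled fraction f = 1 − e^(−t/τ) → t = −τ·ln(1 − f) = −0.2875·ln(0.22) = 0.4353 s.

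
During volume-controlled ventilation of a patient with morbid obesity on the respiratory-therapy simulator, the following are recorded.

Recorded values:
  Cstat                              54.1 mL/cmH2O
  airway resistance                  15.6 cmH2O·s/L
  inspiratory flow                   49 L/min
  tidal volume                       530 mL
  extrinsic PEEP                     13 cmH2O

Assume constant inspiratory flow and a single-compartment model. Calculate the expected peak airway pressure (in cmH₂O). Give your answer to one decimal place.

35.5

Flow: 49 L/min ÷ 60 = 0.8167 L/s.
Equation of motion (constant flow): PIP = Vt/C + R·V̇ + PEEP.
PIP = 530/54.1 + 15.6×0.8167 + 13 = 9.797 + 12.741 + 13 = 35.538 cmH2O.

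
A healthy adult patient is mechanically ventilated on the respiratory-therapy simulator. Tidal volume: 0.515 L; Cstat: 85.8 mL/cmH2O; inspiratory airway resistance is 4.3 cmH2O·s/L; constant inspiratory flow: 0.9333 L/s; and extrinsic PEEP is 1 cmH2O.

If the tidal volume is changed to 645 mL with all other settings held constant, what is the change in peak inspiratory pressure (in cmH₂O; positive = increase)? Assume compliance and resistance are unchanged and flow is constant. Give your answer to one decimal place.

1.5

PIP = Vt/C + R·V̇ + PEEP (constant-flow equation of motion).
Only the elastic term changes: ΔPIP = ΔVt / C = (645 − 515) / 85.8 = 1.515 cmH2O.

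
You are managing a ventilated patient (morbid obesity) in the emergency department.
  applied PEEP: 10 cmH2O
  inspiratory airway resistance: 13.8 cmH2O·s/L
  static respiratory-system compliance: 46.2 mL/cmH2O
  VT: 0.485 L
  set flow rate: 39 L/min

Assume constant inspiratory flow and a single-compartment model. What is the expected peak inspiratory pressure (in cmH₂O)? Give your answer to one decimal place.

Flow: 39 L/min ÷ 60 = 0.65 L/s.
Equation of motion (constant flow): PIP = Vt/C + R·V̇ + PEEP.
PIP = 485/46.2 + 13.8×0.65 + 10 = 10.498 + 8.97 + 10 = 29.468 cmH2O.

29.5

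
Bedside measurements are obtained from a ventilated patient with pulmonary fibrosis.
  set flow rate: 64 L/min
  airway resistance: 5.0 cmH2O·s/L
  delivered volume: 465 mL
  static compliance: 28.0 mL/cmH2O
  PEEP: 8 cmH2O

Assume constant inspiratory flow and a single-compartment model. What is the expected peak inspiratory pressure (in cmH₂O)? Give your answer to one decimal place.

29.9

Flow: 64 L/min ÷ 60 = 1.0667 L/s.
Equation of motion (constant flow): PIP = Vt/C + R·V̇ + PEEP.
PIP = 465/28.0 + 5.0×1.0667 + 8 = 16.607 + 5.334 + 8 = 29.941 cmH2O.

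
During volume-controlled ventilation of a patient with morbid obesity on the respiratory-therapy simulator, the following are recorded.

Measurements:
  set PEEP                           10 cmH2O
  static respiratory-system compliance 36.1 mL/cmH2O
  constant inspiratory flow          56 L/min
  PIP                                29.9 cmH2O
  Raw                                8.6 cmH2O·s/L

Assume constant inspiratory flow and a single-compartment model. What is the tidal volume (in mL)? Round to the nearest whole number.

Flow: 56 L/min ÷ 60 = 0.9333 L/s.
Equation of motion (constant flow): PIP = Vt/C + R·V̇ + PEEP.
Vt/C = PIP − R·V̇ − PEEP = 29.9 − 8.026 − 10 = 11.874 cmH2O.
Vt = C × 11.874 = 36.1 × 11.874 = 428.65 mL.

429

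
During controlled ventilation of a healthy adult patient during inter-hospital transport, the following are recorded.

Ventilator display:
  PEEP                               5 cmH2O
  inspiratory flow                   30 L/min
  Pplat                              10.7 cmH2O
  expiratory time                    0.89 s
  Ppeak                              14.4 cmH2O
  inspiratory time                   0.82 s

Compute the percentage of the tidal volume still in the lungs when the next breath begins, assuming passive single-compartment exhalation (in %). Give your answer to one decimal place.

Flow: 30 L/min ÷ 60 = 0.5 L/s.
Vt = flow × Ti = 0.5 L/s × 0.82 s × 1000 mL/L = 410.0 mL.
R = (PIP − Pplat)/V̇ = (14.4 − 10.7) / 0.5 = 3.7/0.5 = 7.4 cmH2O·s/L.
C = Vt/(Pplat − PEEP) = 410.0 / (10.7 − 5) = 410.0/5.7 = 71.93 mL/cmH2O.
τ = R × C = 7.4 × 0.07193 L/cmH2O = 0.5323 s.
Fraction remaining at end-expiration = e^(−Te/τ) = e^(−0.89/0.5323) = 0.1879 → 18.79%.

18.8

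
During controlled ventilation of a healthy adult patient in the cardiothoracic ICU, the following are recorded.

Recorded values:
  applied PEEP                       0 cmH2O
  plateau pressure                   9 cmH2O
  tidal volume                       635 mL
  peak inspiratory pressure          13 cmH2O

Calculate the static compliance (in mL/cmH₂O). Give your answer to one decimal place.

Cstat = Vt / (Pplat − PEEP) = 635 / (9 − 0) = 635 / 9.0 = 70.556 mL/cmH2O.

70.6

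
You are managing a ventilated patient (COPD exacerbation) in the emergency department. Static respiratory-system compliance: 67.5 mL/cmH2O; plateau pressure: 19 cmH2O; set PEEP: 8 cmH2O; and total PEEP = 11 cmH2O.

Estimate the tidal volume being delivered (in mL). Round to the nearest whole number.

540

End-expiratory occlusion gives total PEEP = 11 cmH2O (intrinsic PEEP = 11 − 8 = 3). Use total PEEP for the elastic gradient.
Vt = Cstat × (Pplat − PEEPtotal) = 67.5 × (19 − 11) = 67.5 × 8.0 = 540.0 mL.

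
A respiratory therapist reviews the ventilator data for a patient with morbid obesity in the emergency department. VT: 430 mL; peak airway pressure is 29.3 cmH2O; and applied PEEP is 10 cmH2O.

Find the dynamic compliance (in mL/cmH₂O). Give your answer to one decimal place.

22.3

Dynamic compliance = Vt / (PIP − PEEP) = 430 / (29.3 − 10) = 430 / 19.3 = 22.28 mL/cmH2O.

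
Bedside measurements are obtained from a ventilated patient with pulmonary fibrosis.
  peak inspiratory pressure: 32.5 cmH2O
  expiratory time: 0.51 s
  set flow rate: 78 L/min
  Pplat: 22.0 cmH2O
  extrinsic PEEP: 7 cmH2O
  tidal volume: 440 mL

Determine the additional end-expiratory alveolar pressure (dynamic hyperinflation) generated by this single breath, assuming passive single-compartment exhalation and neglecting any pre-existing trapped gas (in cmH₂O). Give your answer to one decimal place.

Flow: 78 L/min ÷ 60 = 1.3 L/s.
R = (PIP − Pplat)/V̇ = (32.5 − 22.0) / 1.3 = 10.5/1.3 = 8.077 cmH2O·s/L.
C = Vt/(Pplat − PEEP) = 440.0 / (22.0 − 7) = 440.0/15.0 = 29.333 mL/cmH2O.
τ = R × C = 8.077 × 0.02933 L/cmH2O = 0.2369 s.
Fraction remaining = e^(−Te/τ) = e^(−0.51/0.2369) = 0.1162; trapped volume = 440.0 × 0.1162 = 51.128 mL.
Additional alveolar pressure from trapping ≈ V_trapped / C = 51.128 / 29.333 = 1.743 cmH2O.

1.7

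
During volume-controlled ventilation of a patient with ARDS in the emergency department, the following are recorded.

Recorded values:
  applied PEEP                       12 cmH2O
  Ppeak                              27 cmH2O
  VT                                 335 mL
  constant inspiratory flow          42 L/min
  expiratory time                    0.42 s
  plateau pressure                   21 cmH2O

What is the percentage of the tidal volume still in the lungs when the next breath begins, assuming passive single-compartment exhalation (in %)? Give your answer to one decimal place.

26.8

Flow: 42 L/min ÷ 60 = 0.7 L/s.
R = (PIP − Pplat)/V̇ = (27 − 21) / 0.7 = 6.0/0.7 = 8.571 cmH2O·s/L.
C = Vt/(Pplat − PEEP) = 335.0 / (21 − 12) = 335.0/9.0 = 37.222 mL/cmH2O.
τ = R × C = 8.571 × 0.03722 L/cmH2O = 0.319 s.
Fraction remaining at end-expiration = e^(−Te/τ) = e^(−0.42/0.319) = 0.268 → 26.8%.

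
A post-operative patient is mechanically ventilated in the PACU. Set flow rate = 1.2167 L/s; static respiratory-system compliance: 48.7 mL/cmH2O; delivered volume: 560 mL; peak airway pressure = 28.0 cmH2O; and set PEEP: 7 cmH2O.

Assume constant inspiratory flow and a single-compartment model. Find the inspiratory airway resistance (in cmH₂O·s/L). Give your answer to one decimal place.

7.8

Equation of motion (constant flow): PIP = Vt/C + R·V̇ + PEEP.
R·V̇ = PIP − Vt/C − PEEP = 28.0 − 560/48.7 − 7 = 28.0 − 11.499 − 7 = 9.501 cmH2O.
R = 9.501 / 1.2167 = 7.809 cmH2O·s/L.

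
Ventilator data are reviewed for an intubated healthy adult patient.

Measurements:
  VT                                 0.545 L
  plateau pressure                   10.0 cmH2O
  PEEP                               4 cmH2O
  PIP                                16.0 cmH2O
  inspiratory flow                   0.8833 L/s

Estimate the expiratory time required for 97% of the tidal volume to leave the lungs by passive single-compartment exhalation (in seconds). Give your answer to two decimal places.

2.16

R = (PIP − Pplat)/V̇ = (16.0 − 10.0) / 0.8833 = 6.0/0.8833 = 6.793 cmH2O·s/L.
C = Vt/(Pplat − PEEP) = 545.0 / (10.0 − 4) = 545.0/6.0 = 90.833 mL/cmH2O.
τ = R × C = 6.793 × 0.09083 L/cmH2O = 0.617 s.
t = −τ·ln(1 − 0.97) = −0.617·ln(0.03) = 2.164 s.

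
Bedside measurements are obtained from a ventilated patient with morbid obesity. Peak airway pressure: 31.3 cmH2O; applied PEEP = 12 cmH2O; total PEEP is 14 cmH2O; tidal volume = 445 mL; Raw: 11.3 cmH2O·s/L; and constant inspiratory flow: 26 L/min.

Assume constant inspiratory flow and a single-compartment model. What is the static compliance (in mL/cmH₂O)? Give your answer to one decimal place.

35.9

Flow: 26 L/min ÷ 60 = 0.4333 L/s.
Total PEEP = 14 cmH2O (set 12 + intrinsic 2); this is the baseline alveolar pressure.
Equation of motion (constant flow): PIP = Vt/C + R·V̇ + PEEP.
Vt/C = PIP − R·V̇ − PEEP = 31.3 − 11.3×0.4333 − 14 = 31.3 − 4.896 − 14 = 12.404 cmH2O.
C = Vt / 12.404 = 445 / 12.404 = 35.876 mL/cmH2O.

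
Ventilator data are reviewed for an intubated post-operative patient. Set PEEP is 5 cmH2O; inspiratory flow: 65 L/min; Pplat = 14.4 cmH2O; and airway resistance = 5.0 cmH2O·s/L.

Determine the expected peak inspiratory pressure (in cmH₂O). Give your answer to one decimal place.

Flow: 65 L/min ÷ 60 = 1.0833 L/s.
PIP = Pplat + Raw × flow = 14.4 + 5.0 × 1.0833 = 14.4 + 5.417 = 19.817 cmH2O.

19.8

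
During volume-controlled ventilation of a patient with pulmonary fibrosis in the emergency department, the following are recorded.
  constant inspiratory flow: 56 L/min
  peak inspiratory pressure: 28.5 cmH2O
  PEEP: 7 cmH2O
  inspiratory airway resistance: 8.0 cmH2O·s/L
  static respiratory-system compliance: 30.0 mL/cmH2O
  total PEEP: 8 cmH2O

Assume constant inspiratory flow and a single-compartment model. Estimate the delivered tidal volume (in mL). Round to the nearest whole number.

Flow: 56 L/min ÷ 60 = 0.9333 L/s.
Total PEEP = 8 cmH2O (set 7 + intrinsic 1); this is the baseline alveolar pressure.
Equation of motion (constant flow): PIP = Vt/C + R·V̇ + PEEP.
Vt/C = PIP − R·V̇ − PEEP = 28.5 − 7.466 − 8 = 13.034 cmH2O.
Vt = C × 13.034 = 30.0 × 13.034 = 391.02 mL.

391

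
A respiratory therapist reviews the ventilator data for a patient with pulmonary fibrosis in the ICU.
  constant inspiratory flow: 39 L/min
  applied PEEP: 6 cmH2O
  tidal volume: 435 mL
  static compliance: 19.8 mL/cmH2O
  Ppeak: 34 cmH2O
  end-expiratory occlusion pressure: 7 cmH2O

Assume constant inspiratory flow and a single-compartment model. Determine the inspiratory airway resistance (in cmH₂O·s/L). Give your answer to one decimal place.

Flow: 39 L/min ÷ 60 = 0.65 L/s.
Total PEEP = 7 cmH2O (set 6 + intrinsic 1); this is the baseline alveolar pressure.
Equation of motion (constant flow): PIP = Vt/C + R·V̇ + PEEP.
R·V̇ = PIP − Vt/C − PEEP = 34 − 435/19.8 − 7 = 34 − 21.97 − 7 = 5.03 cmH2O.
R = 5.03 / 0.65 = 7.738 cmH2O·s/L.

7.7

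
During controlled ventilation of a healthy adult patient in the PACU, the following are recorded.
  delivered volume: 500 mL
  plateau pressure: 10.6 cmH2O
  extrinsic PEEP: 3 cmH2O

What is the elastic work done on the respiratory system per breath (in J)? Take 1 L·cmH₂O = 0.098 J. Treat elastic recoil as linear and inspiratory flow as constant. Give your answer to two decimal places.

Elastic work ≈ ½ × (Pplat − PEEP) × Vt = 0.5 × (10.6 − 3) × 0.500 L = 0.5 × 7.6 × 0.500 = 1.9 L·cmH2O.
× 0.098 J/(L·cmH2O) → 0.1862 J.

0.19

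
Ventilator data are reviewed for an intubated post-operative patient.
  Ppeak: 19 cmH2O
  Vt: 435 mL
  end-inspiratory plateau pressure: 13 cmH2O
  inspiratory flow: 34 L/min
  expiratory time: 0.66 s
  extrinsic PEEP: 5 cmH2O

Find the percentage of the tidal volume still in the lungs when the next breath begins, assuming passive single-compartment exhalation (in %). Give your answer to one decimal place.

Flow: 34 L/min ÷ 60 = 0.5667 L/s.
R = (PIP − Pplat)/V̇ = (19 − 13) / 0.5667 = 6.0/0.5667 = 10.588 cmH2O·s/L.
C = Vt/(Pplat − PEEP) = 435.0 / (13 − 5) = 435.0/8.0 = 54.375 mL/cmH2O.
τ = R × C = 10.588 × 0.05438 L/cmH2O = 0.5758 s.
Fraction remaining at end-expiration = e^(−Te/τ) = e^(−0.66/0.5758) = 0.3178 → 31.78%.

31.8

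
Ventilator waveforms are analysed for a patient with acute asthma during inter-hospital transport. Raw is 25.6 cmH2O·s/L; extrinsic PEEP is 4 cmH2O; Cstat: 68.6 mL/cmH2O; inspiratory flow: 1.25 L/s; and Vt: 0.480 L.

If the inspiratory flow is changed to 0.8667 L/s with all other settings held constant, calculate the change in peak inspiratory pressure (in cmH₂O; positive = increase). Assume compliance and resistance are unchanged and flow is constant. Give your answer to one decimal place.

-9.8

PIP = Vt/C + R·V̇ + PEEP (constant-flow equation of motion).
Only the resistive term changes: ΔPIP = R × ΔV̇ = 25.6 × (0.8667 − 1.25) = 25.6 × -0.3833 = -9.812 cmH2O.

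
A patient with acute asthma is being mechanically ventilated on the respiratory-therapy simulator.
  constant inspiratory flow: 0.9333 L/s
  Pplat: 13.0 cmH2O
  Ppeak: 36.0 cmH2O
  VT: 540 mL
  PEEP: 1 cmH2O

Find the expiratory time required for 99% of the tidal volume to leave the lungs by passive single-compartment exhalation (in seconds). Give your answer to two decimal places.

5.11

R = (PIP − Pplat)/V̇ = (36.0 − 13.0) / 0.9333 = 23.0/0.9333 = 24.644 cmH2O·s/L.
C = Vt/(Pplat − PEEP) = 540.0 / (13.0 − 1) = 540.0/12.0 = 45.0 mL/cmH2O.
τ = R × C = 24.644 × 0.045 L/cmH2O = 1.109 s.
t = −τ·ln(1 − 0.99) = −1.109·ln(0.01) = 5.107 s.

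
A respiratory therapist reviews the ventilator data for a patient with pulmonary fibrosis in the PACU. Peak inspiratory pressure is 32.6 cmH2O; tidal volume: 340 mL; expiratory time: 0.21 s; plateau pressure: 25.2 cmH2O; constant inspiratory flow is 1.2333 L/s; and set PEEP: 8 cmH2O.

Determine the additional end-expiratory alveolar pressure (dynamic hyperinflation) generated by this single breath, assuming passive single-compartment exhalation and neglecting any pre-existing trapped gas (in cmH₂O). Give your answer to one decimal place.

2.9

R = (PIP − Pplat)/V̇ = (32.6 − 25.2) / 1.2333 = 7.4/1.2333 = 6.0 cmH2O·s/L.
C = Vt/(Pplat − PEEP) = 340.0 / (25.2 − 8) = 340.0/17.2 = 19.767 mL/cmH2O.
τ = R × C = 6.0 × 0.01977 L/cmH2O = 0.1186 s.
Fraction remaining = e^(−Te/τ) = e^(−0.21/0.1186) = 0.1702; trapped volume = 340.0 × 0.1702 = 57.868 mL.
Additional alveolar pressure from trapping ≈ V_trapped / C = 57.868 / 19.767 = 2.928 cmH2O.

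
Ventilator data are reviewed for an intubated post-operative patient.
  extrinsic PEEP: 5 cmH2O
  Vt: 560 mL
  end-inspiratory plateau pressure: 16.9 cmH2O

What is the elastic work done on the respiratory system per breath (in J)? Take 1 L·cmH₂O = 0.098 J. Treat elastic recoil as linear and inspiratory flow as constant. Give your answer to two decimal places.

Elastic work ≈ ½ × (Pplat − PEEP) × Vt = 0.5 × (16.9 − 5) × 0.560 L = 0.5 × 11.9 × 0.560 = 3.332 L·cmH2O.
× 0.098 J/(L·cmH2O) → 0.3265 J.

0.33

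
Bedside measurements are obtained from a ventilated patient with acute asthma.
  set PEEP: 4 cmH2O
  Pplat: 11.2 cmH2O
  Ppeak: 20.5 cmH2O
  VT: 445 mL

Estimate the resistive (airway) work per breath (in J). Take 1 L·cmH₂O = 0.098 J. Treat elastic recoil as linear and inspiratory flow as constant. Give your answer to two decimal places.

With constant inspiratory flow the resistive pressure is constant at PIP − Pplat = 20.5 − 11.2 = 9.3 cmH2O, so resistive work = 9.3 × 0.445 = 4.139 L·cmH2O.
× 0.098 J/(L·cmH2O) → 0.4056 J.

0.41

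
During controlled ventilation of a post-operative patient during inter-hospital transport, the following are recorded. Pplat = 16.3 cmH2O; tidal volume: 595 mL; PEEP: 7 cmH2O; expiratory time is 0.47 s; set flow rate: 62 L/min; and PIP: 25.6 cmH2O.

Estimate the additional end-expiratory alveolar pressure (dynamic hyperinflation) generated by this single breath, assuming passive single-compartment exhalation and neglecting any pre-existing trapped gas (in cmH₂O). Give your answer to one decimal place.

4.1

Flow: 62 L/min ÷ 60 = 1.0333 L/s.
R = (PIP − Pplat)/V̇ = (25.6 − 16.3) / 1.0333 = 9.3/1.0333 = 9.0 cmH2O·s/L.
C = Vt/(Pplat − PEEP) = 595.0 / (16.3 − 7) = 595.0/9.3 = 63.978 mL/cmH2O.
τ = R × C = 9.0 × 0.06398 L/cmH2O = 0.5758 s.
Fraction remaining = e^(−Te/τ) = e^(−0.47/0.5758) = 0.4421; trapped volume = 595.0 × 0.4421 = 263.05 mL.
Additional alveolar pressure from trapping ≈ V_trapped / C = 263.05 / 63.978 = 4.112 cmH2O.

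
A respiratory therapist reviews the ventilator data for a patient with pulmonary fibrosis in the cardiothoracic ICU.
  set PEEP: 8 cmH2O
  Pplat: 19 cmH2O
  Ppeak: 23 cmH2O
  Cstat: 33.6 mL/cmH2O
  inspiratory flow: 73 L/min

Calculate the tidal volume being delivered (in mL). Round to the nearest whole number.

370

Vt = Cstat × (Pplat − PEEP) = 33.6 × (19 − 8) = 33.6 × 11.0 = 369.6 mL.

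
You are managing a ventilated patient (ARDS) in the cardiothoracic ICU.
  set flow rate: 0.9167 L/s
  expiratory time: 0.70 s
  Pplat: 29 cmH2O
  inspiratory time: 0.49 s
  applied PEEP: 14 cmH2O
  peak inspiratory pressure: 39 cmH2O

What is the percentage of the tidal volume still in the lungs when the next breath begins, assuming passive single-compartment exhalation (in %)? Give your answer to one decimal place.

Vt = flow × Ti = 0.9167 L/s × 0.49 s × 1000 mL/L = 449.18 mL.
R = (PIP − Pplat)/V̇ = (39 − 29) / 0.9167 = 10.0/0.9167 = 10.909 cmH2O·s/L.
C = Vt/(Pplat − PEEP) = 449.18 / (29 − 14) = 449.18/15.0 = 29.945 mL/cmH2O.
τ = R × C = 10.909 × 0.02995 L/cmH2O = 0.3267 s.
Fraction remaining at end-expiration = e^(−Te/τ) = e^(−0.70/0.3267) = 0.1173 → 11.73%.

11.7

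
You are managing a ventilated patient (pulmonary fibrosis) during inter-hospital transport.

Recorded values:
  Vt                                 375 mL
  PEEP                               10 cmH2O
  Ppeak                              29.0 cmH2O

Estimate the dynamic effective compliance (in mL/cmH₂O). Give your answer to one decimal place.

19.7

Dynamic compliance = Vt / (PIP − PEEP) = 375 / (29.0 − 10) = 375 / 19.0 = 19.737 mL/cmH2O.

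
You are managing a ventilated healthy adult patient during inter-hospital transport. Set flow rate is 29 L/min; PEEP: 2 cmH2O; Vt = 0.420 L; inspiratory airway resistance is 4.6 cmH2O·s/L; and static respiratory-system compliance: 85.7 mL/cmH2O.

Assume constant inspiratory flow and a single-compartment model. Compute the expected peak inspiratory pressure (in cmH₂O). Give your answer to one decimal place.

Flow: 29 L/min ÷ 60 = 0.4833 L/s.
Equation of motion (constant flow): PIP = Vt/C + R·V̇ + PEEP.
PIP = 420/85.7 + 4.6×0.4833 + 2 = 4.901 + 2.223 + 2 = 9.124 cmH2O.

9.1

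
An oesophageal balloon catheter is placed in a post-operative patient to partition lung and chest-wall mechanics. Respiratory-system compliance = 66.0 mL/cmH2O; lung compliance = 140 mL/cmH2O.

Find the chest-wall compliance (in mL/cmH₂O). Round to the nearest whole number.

1/Ccw = 1/Crs − 1/CL.
1/Ccw = 1/66.0 − 1/140 = 0.008009.
Ccw = 124.86 mL/cmH2O.

125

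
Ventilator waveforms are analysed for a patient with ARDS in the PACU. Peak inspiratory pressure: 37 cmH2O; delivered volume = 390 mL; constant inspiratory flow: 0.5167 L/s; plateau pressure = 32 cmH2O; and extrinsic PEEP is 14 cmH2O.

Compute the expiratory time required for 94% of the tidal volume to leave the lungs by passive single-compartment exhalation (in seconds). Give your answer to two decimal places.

R = (PIP − Pplat)/V̇ = (37 − 32) / 0.5167 = 5.0/0.5167 = 9.677 cmH2O·s/L.
C = Vt/(Pplat − PEEP) = 390.0 / (32 − 14) = 390.0/18.0 = 21.667 mL/cmH2O.
τ = R × C = 9.677 × 0.02167 L/cmH2O = 0.2097 s.
t = −τ·ln(1 − 0.94) = −0.2097·ln(0.06) = 0.59 s.

0.59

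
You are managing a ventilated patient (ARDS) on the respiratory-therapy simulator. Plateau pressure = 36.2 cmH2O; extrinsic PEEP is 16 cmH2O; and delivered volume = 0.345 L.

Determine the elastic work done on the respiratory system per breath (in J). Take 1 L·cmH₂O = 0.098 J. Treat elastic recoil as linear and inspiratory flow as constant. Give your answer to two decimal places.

0.34

Elastic work ≈ ½ × (Pplat − PEEP) × Vt = 0.5 × (36.2 − 16) × 0.345 L = 0.5 × 20.2 × 0.345 = 3.485 L·cmH2O.
× 0.098 J/(L·cmH2O) → 0.3415 J.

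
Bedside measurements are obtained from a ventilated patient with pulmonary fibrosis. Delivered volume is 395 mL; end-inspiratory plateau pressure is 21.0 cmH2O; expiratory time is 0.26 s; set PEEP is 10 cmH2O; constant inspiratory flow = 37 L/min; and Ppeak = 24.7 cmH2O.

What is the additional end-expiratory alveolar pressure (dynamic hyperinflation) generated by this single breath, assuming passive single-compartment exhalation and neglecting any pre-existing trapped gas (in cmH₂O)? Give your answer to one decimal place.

Flow: 37 L/min ÷ 60 = 0.6167 L/s.
R = (PIP − Pplat)/V̇ = (24.7 − 21.0) / 0.6167 = 3.7/0.6167 = 6.0 cmH2O·s/L.
C = Vt/(Pplat − PEEP) = 395.0 / (21.0 − 10) = 395.0/11.0 = 35.909 mL/cmH2O.
τ = R × C = 6.0 × 0.03591 L/cmH2O = 0.2155 s.
Fraction remaining = e^(−Te/τ) = e^(−0.26/0.2155) = 0.2992; trapped volume = 395.0 × 0.2992 = 118.18 mL.
Additional alveolar pressure from trapping ≈ V_trapped / C = 118.18 / 35.909 = 3.291 cmH2O.

3.3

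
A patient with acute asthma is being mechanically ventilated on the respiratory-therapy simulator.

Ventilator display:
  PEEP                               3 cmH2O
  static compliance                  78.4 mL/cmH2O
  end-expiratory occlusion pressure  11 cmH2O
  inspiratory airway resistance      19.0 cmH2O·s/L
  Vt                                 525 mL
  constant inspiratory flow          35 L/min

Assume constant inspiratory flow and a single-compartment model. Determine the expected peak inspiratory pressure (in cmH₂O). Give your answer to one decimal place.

28.8

Flow: 35 L/min ÷ 60 = 0.5833 L/s.
Total PEEP = 11 cmH2O (set 3 + intrinsic 8); this is the baseline alveolar pressure.
Equation of motion (constant flow): PIP = Vt/C + R·V̇ + PEEP.
PIP = 525/78.4 + 19.0×0.5833 + 11 = 6.696 + 11.083 + 11 = 28.779 cmH2O.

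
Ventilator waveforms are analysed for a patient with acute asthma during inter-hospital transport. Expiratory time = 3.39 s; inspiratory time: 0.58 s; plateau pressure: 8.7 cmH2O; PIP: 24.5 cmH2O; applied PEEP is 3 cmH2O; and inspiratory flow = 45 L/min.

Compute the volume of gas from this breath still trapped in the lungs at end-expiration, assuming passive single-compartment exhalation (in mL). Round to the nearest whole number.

Flow: 45 L/min ÷ 60 = 0.75 L/s.
Vt = flow × Ti = 0.75 L/s × 0.58 s × 1000 mL/L = 435.0 mL.
R = (PIP − Pplat)/V̇ = (24.5 − 8.7) / 0.75 = 15.8/0.75 = 21.067 cmH2O·s/L.
C = Vt/(Pplat − PEEP) = 435.0 / (8.7 − 3) = 435.0/5.7 = 76.316 mL/cmH2O.
τ = R × C = 21.067 × 0.07632 L/cmH2O = 1.608 s.
Fraction remaining = e^(−Te/τ) = e^(−3.39/1.608) = 0.1215.
Trapped volume = 435.0 × 0.1215 = 52.853 mL.

53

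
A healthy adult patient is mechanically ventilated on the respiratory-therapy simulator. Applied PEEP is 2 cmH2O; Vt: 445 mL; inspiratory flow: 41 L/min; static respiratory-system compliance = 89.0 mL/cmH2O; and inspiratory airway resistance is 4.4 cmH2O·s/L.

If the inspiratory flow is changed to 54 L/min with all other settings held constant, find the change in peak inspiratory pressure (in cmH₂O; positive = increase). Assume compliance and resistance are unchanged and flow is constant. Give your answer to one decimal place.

1.0

Flow: 41 L/min ÷ 60 = 0.6833 L/s.
New flow: 54 L/min ÷ 60 = 0.9 L/s.
PIP = Vt/C + R·V̇ + PEEP (constant-flow equation of motion).
Only the resistive term changes: ΔPIP = R × ΔV̇ = 4.4 × (0.9 − 0.6833) = 4.4 × 0.2167 = 0.9535 cmH2O.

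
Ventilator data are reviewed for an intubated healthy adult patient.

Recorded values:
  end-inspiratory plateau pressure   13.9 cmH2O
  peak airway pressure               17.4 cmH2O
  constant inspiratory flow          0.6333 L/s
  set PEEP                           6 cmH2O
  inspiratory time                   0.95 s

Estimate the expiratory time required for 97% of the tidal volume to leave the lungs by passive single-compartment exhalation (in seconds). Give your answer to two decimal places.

1.48

Vt = flow × Ti = 0.6333 L/s × 0.95 s × 1000 mL/L = 601.64 mL.
R = (PIP − Pplat)/V̇ = (17.4 − 13.9) / 0.6333 = 3.5/0.6333 = 5.527 cmH2O·s/L.
C = Vt/(Pplat − PEEP) = 601.64 / (13.9 − 6) = 601.64/7.9 = 76.157 mL/cmH2O.
τ = R × C = 5.527 × 0.07616 L/cmH2O = 0.4209 s.
t = −τ·ln(1 − 0.97) = −0.4209·ln(0.03) = 1.476 s.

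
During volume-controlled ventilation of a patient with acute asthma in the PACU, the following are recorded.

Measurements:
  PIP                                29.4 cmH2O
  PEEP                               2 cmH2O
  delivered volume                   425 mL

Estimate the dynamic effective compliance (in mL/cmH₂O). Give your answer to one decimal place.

15.5

Dynamic compliance = Vt / (PIP − PEEP) = 425 / (29.4 − 2) = 425 / 27.4 = 15.511 mL/cmH2O.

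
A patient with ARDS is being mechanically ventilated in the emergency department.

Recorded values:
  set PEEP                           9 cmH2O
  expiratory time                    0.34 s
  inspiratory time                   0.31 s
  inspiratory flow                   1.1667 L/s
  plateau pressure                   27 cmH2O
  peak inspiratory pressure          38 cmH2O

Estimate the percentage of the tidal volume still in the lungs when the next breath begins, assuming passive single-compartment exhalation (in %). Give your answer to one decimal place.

Vt = flow × Ti = 1.1667 L/s × 0.31 s × 1000 mL/L = 361.68 mL.
R = (PIP − Pplat)/V̇ = (38 − 27) / 1.1667 = 11.0/1.1667 = 9.428 cmH2O·s/L.
C = Vt/(Pplat − PEEP) = 361.68 / (27 − 9) = 361.68/18.0 = 20.093 mL/cmH2O.
τ = R × C = 9.428 × 0.02009 L/cmH2O = 0.1894 s.
Fraction remaining at end-expiration = e^(−Te/τ) = e^(−0.34/0.1894) = 0.1661 → 16.61%.

16.6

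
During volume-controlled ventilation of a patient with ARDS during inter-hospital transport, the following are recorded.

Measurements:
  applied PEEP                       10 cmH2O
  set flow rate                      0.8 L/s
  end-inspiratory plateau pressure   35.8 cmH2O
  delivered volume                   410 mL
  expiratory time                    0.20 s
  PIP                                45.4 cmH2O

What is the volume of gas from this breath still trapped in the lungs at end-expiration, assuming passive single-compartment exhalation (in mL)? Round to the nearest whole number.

R = (PIP − Pplat)/V̇ = (45.4 − 35.8) / 0.8 = 9.6/0.8 = 12.0 cmH2O·s/L.
C = Vt/(Pplat − PEEP) = 410.0 / (35.8 − 10) = 410.0/25.8 = 15.891 mL/cmH2O.
τ = R × C = 12.0 × 0.01589 L/cmH2O = 0.1907 s.
Fraction remaining = e^(−Te/τ) = e^(−0.20/0.1907) = 0.3504.
Trapped volume = 410.0 × 0.3504 = 143.66 mL.

144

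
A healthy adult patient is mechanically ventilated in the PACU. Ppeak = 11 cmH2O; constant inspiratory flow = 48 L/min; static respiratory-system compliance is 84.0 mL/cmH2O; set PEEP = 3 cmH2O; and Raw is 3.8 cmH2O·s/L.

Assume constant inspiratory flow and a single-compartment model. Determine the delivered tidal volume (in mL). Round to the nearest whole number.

Flow: 48 L/min ÷ 60 = 0.8 L/s.
Equation of motion (constant flow): PIP = Vt/C + R·V̇ + PEEP.
Vt/C = PIP − R·V̇ − PEEP = 11 − 3.04 − 3 = 4.96 cmH2O.
Vt = C × 4.96 = 84.0 × 4.96 = 416.64 mL.

417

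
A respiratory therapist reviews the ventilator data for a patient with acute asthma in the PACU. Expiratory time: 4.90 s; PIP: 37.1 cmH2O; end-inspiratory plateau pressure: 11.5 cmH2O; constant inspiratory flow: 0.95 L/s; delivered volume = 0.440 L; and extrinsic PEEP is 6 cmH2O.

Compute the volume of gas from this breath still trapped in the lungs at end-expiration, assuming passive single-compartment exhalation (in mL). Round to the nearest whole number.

R = (PIP − Pplat)/V̇ = (37.1 − 11.5) / 0.95 = 25.6/0.95 = 26.947 cmH2O·s/L.
C = Vt/(Pplat − PEEP) = 440.0 / (11.5 − 6) = 440.0/5.5 = 80.0 mL/cmH2O.
τ = R × C = 26.947 × 0.08 L/cmH2O = 2.156 s.
Fraction remaining = e^(−Te/τ) = e^(−4.90/2.156) = 0.103.
Trapped volume = 440.0 × 0.103 = 45.32 mL.

45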